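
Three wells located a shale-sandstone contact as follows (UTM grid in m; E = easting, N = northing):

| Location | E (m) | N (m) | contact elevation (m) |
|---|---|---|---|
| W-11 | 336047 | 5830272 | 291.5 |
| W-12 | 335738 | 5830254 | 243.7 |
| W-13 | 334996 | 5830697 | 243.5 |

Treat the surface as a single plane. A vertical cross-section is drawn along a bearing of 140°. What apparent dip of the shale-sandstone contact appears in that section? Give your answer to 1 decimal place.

Two edge vectors: W-11→W-12 = (-309, -18, -47.8), W-11→W-13 = (-1051, 425, -48).
Normal n = (W-11→W-12) × (W-11→W-13) = (21179, 35405.8, -150243).
So ∂z/∂E = −n_x/n_z = 0.14096 and ∂z/∂N = −n_y/n_z = 0.23566.
Unit vector along 140° is (sin 140°, cos 140°) = (0.6428, -0.7660).
Slope in that direction = a·(0.6428) + b·(-0.7660) = −0.08991.
Apparent dip = arctan|0.08991| = 5.1° (true dip is 15.4°, so apparent ≤ true as expected).

5.1°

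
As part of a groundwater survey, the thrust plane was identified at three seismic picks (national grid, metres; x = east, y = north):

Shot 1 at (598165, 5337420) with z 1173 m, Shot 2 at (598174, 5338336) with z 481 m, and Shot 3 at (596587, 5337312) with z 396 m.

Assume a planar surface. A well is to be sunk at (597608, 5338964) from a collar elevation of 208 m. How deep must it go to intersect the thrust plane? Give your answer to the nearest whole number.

Let the plane be z = a·x + b·y + c.
Shot 2−Shot 1: 9a + 916b = −692;  Shot 3−Shot 1: −1578a − 108b = −777.
Solving gives a = 0.54446595, b = −0.76080807.
Then c = 1173 − a·598165 − b·5337420 = 3736244.74.
At (597608, 5338964): z_contact = 325377.2 − 4061926.9 + 3736244.74 = -305.0 m.
Depth below ground = 208 − (-305.0) = 513 m.

513 m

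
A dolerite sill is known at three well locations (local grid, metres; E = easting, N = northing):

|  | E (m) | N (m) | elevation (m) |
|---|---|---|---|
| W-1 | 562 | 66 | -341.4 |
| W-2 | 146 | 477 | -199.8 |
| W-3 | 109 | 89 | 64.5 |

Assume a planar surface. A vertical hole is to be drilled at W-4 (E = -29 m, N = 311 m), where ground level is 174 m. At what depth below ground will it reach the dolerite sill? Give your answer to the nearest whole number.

Two edge vectors: W-1→W-2 = (-416, 411, 141.6), W-1→W-3 = (-453, 23, 405.9).
Normal n = (W-1→W-2) × (W-1→W-3) = (163568.1, 104709.6, 176615).
So ∂z/∂E = −n_x/n_z = −0.92613 and ∂z/∂N = −n_y/n_z = −0.59287.
Intercept c from W-1: -341.4 + 520.48 + 39.13 = 218.21.
At (-29, 311): z_contact = 26.9 − 184.4 + 218.21 = 60.7 m.
Depth below ground = 174 − 60.7 = 113 m.

113 m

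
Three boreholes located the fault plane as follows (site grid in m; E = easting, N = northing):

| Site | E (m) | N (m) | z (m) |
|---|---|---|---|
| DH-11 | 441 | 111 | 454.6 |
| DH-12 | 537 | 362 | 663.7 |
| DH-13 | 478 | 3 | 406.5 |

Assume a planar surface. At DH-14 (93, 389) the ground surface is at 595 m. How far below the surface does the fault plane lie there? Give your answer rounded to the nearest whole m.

152 m

Let the plane be z = a·E + b·N + c.
DH-12−DH-11: 96a + 251b = 209.1;  DH-13−DH-11: 37a − 108b = −48.1.
Solving gives a = 0.53471, b = 0.62856.
Then c = 454.6 − a·441 − b·111 = 149.02.
At (93, 389): z_contact = 49.7 + 244.5 + 149.02 = 443.3 m.
Depth below ground = 595 − 443.3 = 152 m.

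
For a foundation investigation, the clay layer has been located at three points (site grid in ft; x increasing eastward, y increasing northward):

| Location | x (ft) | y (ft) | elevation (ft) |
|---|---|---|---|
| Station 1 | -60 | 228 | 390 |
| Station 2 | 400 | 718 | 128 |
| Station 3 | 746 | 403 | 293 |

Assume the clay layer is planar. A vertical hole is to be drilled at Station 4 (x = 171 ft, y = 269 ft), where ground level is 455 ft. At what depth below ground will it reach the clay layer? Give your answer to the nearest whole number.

Two edge vectors: Station 1→Station 2 = (460, 490, -262), Station 1→Station 3 = (806, 175, -97).
Normal n = (Station 1→Station 2) × (Station 1→Station 3) = (-1680, -166552, -314440).
So ∂z/∂x = −n_x/n_z = −0.00534 and ∂z/∂y = −n_y/n_z = −0.52968.
Intercept c from Station 1: 390 − 0.32 + 120.77 = 510.45.
At (171, 269): z_contact = −0.9 − 142.5 + 510.45 = 367.0 ft.
Depth below ground = 455 − 367.0 = 88 ft.

88 ft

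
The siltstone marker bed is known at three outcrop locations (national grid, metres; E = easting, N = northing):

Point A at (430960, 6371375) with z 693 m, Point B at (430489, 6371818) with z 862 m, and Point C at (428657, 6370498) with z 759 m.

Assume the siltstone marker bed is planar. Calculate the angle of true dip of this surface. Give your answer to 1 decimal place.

Let the plane be z = a·E + b·N + c.
Point B−Point A: −471a + 443b = 169;  Point C−Point A: −2303a − 877b = 66.
Solving gives a = −0.12381, b = 0.24986.
Gradient magnitude |∇z| = √(a² + b²) = √(0.01533 + 0.06243) = 0.27885.
True dip = arctan(0.27885) = 15.6°, dipping toward SSE (azimuth ≈ 154°).

15.6°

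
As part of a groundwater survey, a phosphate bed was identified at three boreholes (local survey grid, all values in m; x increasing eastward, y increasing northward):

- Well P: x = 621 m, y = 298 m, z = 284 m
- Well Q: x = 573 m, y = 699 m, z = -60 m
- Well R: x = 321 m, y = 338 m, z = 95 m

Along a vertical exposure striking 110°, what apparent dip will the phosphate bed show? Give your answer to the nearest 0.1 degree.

37.4°

Two edge vectors: Well P→Well Q = (-48, 401, -344), Well P→Well R = (-300, 40, -189).
Normal n = (Well P→Well Q) × (Well P→Well R) = (-62029, 94128, 118380).
So ∂z/∂x = −n_x/n_z = 0.52398 and ∂z/∂y = −n_y/n_z = −0.79513.
Unit vector along 110° is (sin 110°, cos 110°) = (0.9397, -0.3420).
Slope in that direction = a·(0.9397) + b·(-0.3420) = 0.76433.
Apparent dip = arctan|0.76433| = 37.4° (true dip is 43.6°, so apparent ≤ true as expected).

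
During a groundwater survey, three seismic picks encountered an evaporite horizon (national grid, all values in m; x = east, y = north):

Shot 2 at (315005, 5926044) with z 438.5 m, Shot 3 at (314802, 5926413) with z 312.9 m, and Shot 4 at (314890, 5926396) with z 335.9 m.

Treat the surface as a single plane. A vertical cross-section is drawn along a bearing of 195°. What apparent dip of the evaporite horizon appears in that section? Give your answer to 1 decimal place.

Two edge vectors: Shot 2→Shot 3 = (-203, 369, -125.6), Shot 2→Shot 4 = (-115, 352, -102.6).
Normal n = (Shot 2→Shot 3) × (Shot 2→Shot 4) = (6351.8, -6383.8, -29021).
So ∂z/∂x = −n_x/n_z = 0.21887 and ∂z/∂y = −n_y/n_z = −0.21997.
Unit vector along 195° is (sin 195°, cos 195°) = (-0.2588, -0.9659).
Slope in that direction = a·(-0.2588) + b·(-0.9659) = 0.15583.
Apparent dip = arctan|0.15583| = 8.9° (true dip is 17.2°, so apparent ≤ true as expected).

8.9°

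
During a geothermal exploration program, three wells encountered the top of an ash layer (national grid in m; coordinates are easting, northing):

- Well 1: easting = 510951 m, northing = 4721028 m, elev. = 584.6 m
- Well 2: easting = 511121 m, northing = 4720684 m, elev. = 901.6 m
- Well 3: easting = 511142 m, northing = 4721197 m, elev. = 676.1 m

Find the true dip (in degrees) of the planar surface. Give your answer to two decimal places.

45.54°

Two edge vectors: Well 1→Well 2 = (170, -344, 317), Well 1→Well 3 = (191, 169, 91.5).
Normal n = (Well 1→Well 2) × (Well 1→Well 3) = (-85049, 44992, 94434).
So ∂z/∂easting = −n_x/n_z = 0.90062 and ∂z/∂northing = −n_y/n_z = −0.47644.
Gradient magnitude |∇z| = √(a² + b²) = √(0.81111 + 0.22699) = 1.01888.
True dip = arctan(1.01888) = 45.54°, dipping toward WNW (azimuth ≈ 298°).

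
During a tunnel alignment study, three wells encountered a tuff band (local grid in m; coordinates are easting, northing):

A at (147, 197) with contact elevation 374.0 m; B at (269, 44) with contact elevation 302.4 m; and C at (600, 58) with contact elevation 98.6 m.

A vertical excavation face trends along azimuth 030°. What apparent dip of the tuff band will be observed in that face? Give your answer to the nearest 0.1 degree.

Let the plane be z = a·easting + b·northing + c.
B−A: 122a − 153b = −71.6;  C−A: 453a − 139b = −275.4.
Solving gives a = −0.61477, b = −0.02223.
Unit vector along 030° is (sin 30°, cos 30°) = (0.5000, 0.8660).
Slope in that direction = a·(0.5000) + b·(0.8660) = −0.32664.
Apparent dip = arctan|0.32664| = 18.1° (true dip is 31.6°, so apparent ≤ true as expected).

18.1°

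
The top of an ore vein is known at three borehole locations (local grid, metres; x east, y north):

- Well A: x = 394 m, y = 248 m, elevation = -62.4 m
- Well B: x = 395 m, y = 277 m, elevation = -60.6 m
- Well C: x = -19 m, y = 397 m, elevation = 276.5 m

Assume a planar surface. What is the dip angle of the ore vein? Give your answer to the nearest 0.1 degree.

38.4°

Two edge vectors: Well A→Well B = (1, 29, 1.8), Well A→Well C = (-413, 149, 338.9).
Normal n = (Well A→Well B) × (Well A→Well C) = (9559.9, -1082.3, 12126).
So ∂z/∂x = −n_x/n_z = −0.78838 and ∂z/∂y = −n_y/n_z = 0.08925.
Gradient magnitude |∇z| = √(a² + b²) = √(0.62154 + 0.00797) = 0.79342.
True dip = arctan(0.79342) = 38.4°, dipping toward E (azimuth ≈ 096°).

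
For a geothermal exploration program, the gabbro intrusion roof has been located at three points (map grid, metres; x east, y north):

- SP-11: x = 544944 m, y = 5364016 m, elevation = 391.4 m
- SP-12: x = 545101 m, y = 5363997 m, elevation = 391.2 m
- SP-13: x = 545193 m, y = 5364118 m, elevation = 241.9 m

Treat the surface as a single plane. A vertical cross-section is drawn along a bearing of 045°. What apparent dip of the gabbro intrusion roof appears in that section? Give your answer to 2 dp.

41.86°

Let the plane be z = a·x + b·y + c.
SP-12−SP-11: 157a − 19b = −0.2;  SP-13−SP-11: 249a + 102b = −149.5.
Solving gives a = −0.13791, b = −1.12903.
Unit vector along 045° is (sin 45°, cos 45°) = (0.7071, 0.7071).
Slope in that direction = a·(0.7071) + b·(0.7071) = −0.89586.
Apparent dip = arctan|0.89586| = 41.86° (true dip is 48.7°, so apparent ≤ true as expected).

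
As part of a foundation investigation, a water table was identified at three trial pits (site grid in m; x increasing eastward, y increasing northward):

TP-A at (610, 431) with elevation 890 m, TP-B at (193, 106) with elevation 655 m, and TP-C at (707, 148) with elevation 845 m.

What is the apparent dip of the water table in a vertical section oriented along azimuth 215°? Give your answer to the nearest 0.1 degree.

Let the plane be z = a·x + b·y + c.
TP-B−TP-A: −417a − 325b = −235;  TP-C−TP-A: 97a − 283b = −45.
Solving gives a = 0.34694, b = 0.27793.
Unit vector along 215° is (sin 215°, cos 215°) = (-0.5736, -0.8192).
Slope in that direction = a·(-0.5736) + b·(-0.8192) = −0.42666.
Apparent dip = arctan|0.42666| = 23.1° (true dip is 24.0°, so apparent ≤ true as expected).

23.1°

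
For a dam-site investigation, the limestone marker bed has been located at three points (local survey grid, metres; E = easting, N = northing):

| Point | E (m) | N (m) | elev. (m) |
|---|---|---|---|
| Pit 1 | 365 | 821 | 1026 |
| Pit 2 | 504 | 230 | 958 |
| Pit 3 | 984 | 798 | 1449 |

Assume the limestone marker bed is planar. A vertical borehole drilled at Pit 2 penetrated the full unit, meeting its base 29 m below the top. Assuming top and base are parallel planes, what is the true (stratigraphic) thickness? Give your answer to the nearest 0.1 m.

Let the plane be z = a·E + b·N + c.
Pit 2−Pit 1: 139a − 591b = −68;  Pit 3−Pit 1: 619a − 23b = 423.
Solving gives a = 0.69370, b = 0.27821.
|∇z| = √(a²+b²) = 0.74741, so dip δ = arctan(0.74741) = 36.77°.
True thickness = vertical thickness × cos δ = 29 × cos 36.77° = 23.2 m.

23.2 m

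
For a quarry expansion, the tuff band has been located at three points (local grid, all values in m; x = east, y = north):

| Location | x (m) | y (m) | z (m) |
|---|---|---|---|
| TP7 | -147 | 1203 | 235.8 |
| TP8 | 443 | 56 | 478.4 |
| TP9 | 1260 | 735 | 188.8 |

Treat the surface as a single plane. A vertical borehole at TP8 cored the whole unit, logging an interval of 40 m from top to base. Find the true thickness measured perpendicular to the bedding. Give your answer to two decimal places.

Two edge vectors: TP7→TP8 = (590, -1147, 242.6), TP7→TP9 = (1407, -468, -47).
Normal n = (TP7→TP8) × (TP7→TP9) = (167445.8, 369068.2, 1337709).
So ∂z/∂x = −n_x/n_z = −0.12517 and ∂z/∂y = −n_y/n_z = −0.27590.
|∇z| = √(a²+b²) = 0.30296, so dip δ = arctan(0.30296) = 16.85°.
True thickness = vertical thickness × cos δ = 40 × cos 16.85° = 38.28 m.

38.28 m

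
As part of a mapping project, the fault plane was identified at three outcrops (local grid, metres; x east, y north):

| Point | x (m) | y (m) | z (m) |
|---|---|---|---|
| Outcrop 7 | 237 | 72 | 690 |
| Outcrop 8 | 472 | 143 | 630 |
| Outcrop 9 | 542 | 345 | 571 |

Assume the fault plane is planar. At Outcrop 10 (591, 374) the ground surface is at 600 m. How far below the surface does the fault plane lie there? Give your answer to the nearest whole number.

Two edge vectors: Outcrop 7→Outcrop 8 = (235, 71, -60), Outcrop 7→Outcrop 9 = (305, 273, -119).
Normal n = (Outcrop 7→Outcrop 8) × (Outcrop 7→Outcrop 9) = (7931, 9665, 42500).
So ∂z/∂x = −n_x/n_z = −0.18661 and ∂z/∂y = −n_y/n_z = −0.22741.
Intercept c from Outcrop 7: 690 + 44.23 + 16.37 = 750.60.
At (591, 374): z_contact = −110.3 − 85.1 + 750.60 = 555.3 m.
Depth below ground = 600 − 555.3 = 45 m.

45 m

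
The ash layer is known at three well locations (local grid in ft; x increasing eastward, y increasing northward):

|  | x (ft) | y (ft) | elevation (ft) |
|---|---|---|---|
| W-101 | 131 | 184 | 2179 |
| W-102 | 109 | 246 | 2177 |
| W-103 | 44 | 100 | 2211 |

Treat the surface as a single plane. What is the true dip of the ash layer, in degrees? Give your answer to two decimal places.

Two edge vectors: W-101→W-102 = (-22, 62, -2), W-101→W-103 = (-87, -84, 32).
Normal n = (W-101→W-102) × (W-101→W-103) = (1816, 878, 7242).
So ∂z/∂x = −n_x/n_z = −0.25076 and ∂z/∂y = −n_y/n_z = −0.12124.
Gradient magnitude |∇z| = √(a² + b²) = √(0.06288 + 0.01470) = 0.27853.
True dip = arctan(0.27853) = 15.56°, dipping toward ENE (azimuth ≈ 064°).

15.56°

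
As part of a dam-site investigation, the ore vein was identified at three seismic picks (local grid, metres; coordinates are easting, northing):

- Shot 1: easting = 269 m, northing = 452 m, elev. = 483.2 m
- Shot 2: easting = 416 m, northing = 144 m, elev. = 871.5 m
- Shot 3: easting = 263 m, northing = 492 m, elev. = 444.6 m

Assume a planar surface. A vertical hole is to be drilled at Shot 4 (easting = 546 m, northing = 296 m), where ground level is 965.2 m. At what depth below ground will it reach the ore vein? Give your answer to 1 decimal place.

102.3 m

Let the plane be z = a·easting + b·northing + c.
Shot 2−Shot 1: 147a − 308b = 388.3;  Shot 3−Shot 1: −6a + 40b = −38.6.
Solving gives a = 0.90357, b = −0.82946.
Then c = 483.2 − a·269 − b·452 = 615.06.
At (546, 296): z_contact = 493.35 − 245.52 + 615.06 = 862.89 m.
Depth below ground = 965.2 − 862.89 = 102.3 m.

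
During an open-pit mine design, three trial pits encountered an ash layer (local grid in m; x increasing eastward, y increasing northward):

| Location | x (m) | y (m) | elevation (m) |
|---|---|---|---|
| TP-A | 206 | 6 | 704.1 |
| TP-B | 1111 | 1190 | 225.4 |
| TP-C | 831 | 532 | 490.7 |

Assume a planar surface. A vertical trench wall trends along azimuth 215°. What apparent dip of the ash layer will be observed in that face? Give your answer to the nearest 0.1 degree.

Let the plane be z = a·x + b·y + c.
TP-B−TP-A: 905a + 1184b = −478.7;  TP-C−TP-A: 625a + 526b = −213.4.
Solving gives a = −0.00329, b = −0.40179.
Unit vector along 215° is (sin 215°, cos 215°) = (-0.5736, -0.8192).
Slope in that direction = a·(-0.5736) + b·(-0.8192) = 0.33102.
Apparent dip = arctan|0.33102| = 18.3° (true dip is 21.9°, so apparent ≤ true as expected).

18.3°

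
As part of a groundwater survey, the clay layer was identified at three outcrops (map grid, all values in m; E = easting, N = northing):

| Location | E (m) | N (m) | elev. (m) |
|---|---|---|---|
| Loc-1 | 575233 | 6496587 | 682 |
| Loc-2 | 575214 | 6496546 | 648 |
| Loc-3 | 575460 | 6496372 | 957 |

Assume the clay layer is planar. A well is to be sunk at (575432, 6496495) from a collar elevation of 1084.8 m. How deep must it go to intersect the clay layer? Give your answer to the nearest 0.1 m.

143.8 m

Two edge vectors: Loc-1→Loc-2 = (-19, -41, -34), Loc-1→Loc-3 = (227, -215, 275).
Normal n = (Loc-1→Loc-2) × (Loc-1→Loc-3) = (-18585, -2493, 13392).
So ∂z/∂E = −n_x/n_z = 1.387768817 and ∂z/∂N = −n_y/n_z = 0.186155914.
Intercept c from Loc-1: 682 − 798290.42 − 1209378.09 = −2006986.51.
At (575432, 6496495): z_contact = 798566.59 + 1209360.96 − 2006986.51 = 941.04 m.
Depth below ground = 1084.8 − 941.04 = 143.8 m.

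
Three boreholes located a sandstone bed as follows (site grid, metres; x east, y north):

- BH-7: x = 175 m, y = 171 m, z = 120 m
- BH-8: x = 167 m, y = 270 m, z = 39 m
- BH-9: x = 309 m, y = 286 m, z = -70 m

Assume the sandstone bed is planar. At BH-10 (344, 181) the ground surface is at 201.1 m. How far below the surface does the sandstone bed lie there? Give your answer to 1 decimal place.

202.9 m

Let the plane be z = a·x + b·y + c.
BH-8−BH-7: −8a + 99b = −81;  BH-9−BH-7: 134a + 115b = −190.
Solving gives a = −0.66932, b = −0.87227.
Then c = 120 − a·175 − b·171 = 386.29.
At (344, 181): z_contact = −230.25 − 157.88 + 386.29 = -1.84 m.
Depth below ground = 201.1 − (-1.84) = 202.9 m.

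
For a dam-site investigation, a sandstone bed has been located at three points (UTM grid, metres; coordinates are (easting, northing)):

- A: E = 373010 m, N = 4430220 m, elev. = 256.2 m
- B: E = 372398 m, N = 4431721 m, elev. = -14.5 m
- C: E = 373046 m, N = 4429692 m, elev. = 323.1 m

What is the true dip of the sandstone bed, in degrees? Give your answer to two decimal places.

11.09°

Two edge vectors: A→B = (-612, 1501, -270.7), A→C = (36, -528, 66.9).
Normal n = (A→B) × (A→C) = (-42512.7, 31197.6, 269100).
So ∂z/∂E = −n_x/n_z = 0.15798 and ∂z/∂N = −n_y/n_z = −0.11593.
Gradient magnitude |∇z| = √(a² + b²) = √(0.02496 + 0.01344) = 0.19596.
True dip = arctan(0.19596) = 11.09°, dipping toward NW (azimuth ≈ 306°).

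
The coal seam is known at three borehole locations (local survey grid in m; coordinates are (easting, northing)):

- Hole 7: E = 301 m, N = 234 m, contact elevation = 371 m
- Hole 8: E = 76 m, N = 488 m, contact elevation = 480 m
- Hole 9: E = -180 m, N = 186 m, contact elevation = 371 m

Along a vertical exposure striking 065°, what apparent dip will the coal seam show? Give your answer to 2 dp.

Let the plane be z = a·E + b·N + c.
Hole 8−Hole 7: −225a + 254b = 109;  Hole 9−Hole 7: −481a − 48b = 0.
Solving gives a = −0.03935, b = 0.39428.
Unit vector along 065° is (sin 65°, cos 65°) = (0.9063, 0.4226).
Slope in that direction = a·(0.9063) + b·(0.4226) = 0.13097.
Apparent dip = arctan|0.13097| = 7.46° (true dip is 21.6°, so apparent ≤ true as expected).

7.46°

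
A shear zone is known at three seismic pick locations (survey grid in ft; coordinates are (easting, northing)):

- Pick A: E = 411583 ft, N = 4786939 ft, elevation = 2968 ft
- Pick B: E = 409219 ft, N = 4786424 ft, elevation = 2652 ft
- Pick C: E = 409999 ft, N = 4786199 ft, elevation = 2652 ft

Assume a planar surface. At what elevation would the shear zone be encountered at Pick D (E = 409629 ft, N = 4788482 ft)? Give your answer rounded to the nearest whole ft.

Two edge vectors: Pick A→Pick B = (-2364, -515, -316), Pick A→Pick C = (-1584, -740, -316).
Normal n = (Pick A→Pick B) × (Pick A→Pick C) = (-71100, -246480, 933600).
So ∂z/∂E = −n_x/n_z = 0.07615681 and ∂z/∂N = −n_y/n_z = 0.26401028.
Intercept c from Pick A: 2968 − 31344.85 − 1263801.12 = −1292177.97.
At (409629, 4788482): z = 31196.0 + 1264208.5 − 1292177.97 = 3226.6 ft.

3227 ft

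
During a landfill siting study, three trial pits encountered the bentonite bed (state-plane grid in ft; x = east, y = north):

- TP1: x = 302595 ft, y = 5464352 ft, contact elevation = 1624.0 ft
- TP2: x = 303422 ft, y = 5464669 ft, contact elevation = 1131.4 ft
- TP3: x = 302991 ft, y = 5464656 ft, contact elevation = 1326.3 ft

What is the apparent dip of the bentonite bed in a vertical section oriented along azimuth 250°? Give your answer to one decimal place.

Two edge vectors: TP1→TP2 = (827, 317, -492.6), TP1→TP3 = (396, 304, -297.7).
Normal n = (TP1→TP2) × (TP1→TP3) = (55379.5, 51128.3, 125876).
So ∂z/∂x = −n_x/n_z = −0.43995 and ∂z/∂y = −n_y/n_z = −0.40618.
Unit vector along 250° is (sin 250°, cos 250°) = (-0.9397, -0.3420).
Slope in that direction = a·(-0.9397) + b·(-0.3420) = 0.55234.
Apparent dip = arctan|0.55234| = 28.9° (true dip is 30.9°, so apparent ≤ true as expected).

28.9°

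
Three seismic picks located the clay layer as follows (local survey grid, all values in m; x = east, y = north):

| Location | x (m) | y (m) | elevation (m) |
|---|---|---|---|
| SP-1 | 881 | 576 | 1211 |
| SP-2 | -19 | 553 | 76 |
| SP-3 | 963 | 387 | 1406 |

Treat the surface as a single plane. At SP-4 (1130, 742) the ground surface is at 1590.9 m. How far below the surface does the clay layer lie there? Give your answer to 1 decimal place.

142.4 m

Let the plane be z = a·x + b·y + c.
SP-2−SP-1: −900a − 23b = −1135;  SP-3−SP-1: 82a − 189b = 195.
Solving gives a = 1.273359, b = −0.479283.
Then c = 1211 − a·881 − b·576 = 365.24.
At (1130, 742): z_contact = 1438.90 − 355.63 + 365.24 = 1448.51 m.
Depth below ground = 1590.9 − 1448.51 = 142.4 m.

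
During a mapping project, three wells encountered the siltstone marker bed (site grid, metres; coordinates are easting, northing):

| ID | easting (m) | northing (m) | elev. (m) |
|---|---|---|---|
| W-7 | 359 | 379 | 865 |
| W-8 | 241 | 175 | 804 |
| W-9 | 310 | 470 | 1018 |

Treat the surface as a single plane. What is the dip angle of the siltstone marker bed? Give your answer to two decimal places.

Two edge vectors: W-7→W-8 = (-118, -204, -61), W-7→W-9 = (-49, 91, 153).
Normal n = (W-7→W-8) × (W-7→W-9) = (-25661, 21043, -20734).
So ∂z/∂easting = −n_x/n_z = −1.23763 and ∂z/∂northing = −n_y/n_z = 1.01490.
Gradient magnitude |∇z| = √(a² + b²) = √(1.53173 + 1.03003) = 1.60055.
True dip = arctan(1.60055) = 58.00°, dipping toward SE (azimuth ≈ 129°).

58.00°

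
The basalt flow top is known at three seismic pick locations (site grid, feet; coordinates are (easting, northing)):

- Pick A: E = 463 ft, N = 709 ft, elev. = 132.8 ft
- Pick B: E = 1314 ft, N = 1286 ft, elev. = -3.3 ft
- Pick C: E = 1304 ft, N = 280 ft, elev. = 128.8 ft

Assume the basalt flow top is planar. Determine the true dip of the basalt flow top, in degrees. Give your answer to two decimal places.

8.47°

Let the plane be z = a·E + b·N + c.
Pick B−Pick A: 851a + 577b = −136.1;  Pick C−Pick A: 841a − 429b = −4.
Solving gives a = −0.07138, b = −0.13060.
Gradient magnitude |∇z| = √(a² + b²) = √(0.00509 + 0.01706) = 0.14883.
True dip = arctan(0.14883) = 8.47°, dipping toward NNE (azimuth ≈ 029°).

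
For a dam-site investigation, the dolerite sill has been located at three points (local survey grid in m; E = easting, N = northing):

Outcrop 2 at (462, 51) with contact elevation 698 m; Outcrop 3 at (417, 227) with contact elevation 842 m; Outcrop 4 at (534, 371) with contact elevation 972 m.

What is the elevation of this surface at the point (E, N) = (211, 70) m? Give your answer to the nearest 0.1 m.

Let the plane be z = a·E + b·N + c.
Outcrop 3−Outcrop 2: −45a + 176b = 144;  Outcrop 4−Outcrop 2: 72a + 320b = 274.
Solving gives a = 0.07920, b = 0.83843.
Then c = 698 − a·462 − b·51 = 618.65.
At (211, 70): z = 16.7 + 58.7 + 618.65 = 694.1 m.

694.1 m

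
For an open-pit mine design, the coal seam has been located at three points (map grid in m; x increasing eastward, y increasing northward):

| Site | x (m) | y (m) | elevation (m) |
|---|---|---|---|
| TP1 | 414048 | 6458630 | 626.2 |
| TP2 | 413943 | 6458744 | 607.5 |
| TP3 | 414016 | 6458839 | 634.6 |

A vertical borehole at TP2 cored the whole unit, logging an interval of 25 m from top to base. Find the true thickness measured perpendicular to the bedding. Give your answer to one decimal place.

24.1 m

Let the plane be z = a·x + b·y + c.
TP2−TP1: −105a + 114b = −18.7;  TP3−TP1: −32a + 209b = 8.4.
Solving gives a = 0.26594, b = 0.08091.
|∇z| = √(a²+b²) = 0.27798, so dip δ = arctan(0.27798) = 15.53°.
True thickness = vertical thickness × cos δ = 25 × cos 15.53° = 24.1 m.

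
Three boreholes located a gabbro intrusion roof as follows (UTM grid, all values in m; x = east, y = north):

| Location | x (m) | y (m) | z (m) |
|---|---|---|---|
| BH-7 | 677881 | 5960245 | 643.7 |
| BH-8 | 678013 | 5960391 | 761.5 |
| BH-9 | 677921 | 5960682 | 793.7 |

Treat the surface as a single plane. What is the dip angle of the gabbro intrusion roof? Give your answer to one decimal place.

Two edge vectors: BH-7→BH-8 = (132, 146, 117.8), BH-7→BH-9 = (40, 437, 150).
Normal n = (BH-7→BH-8) × (BH-7→BH-9) = (-29578.6, -15088, 51844).
So ∂z/∂x = −n_x/n_z = 0.57053 and ∂z/∂y = −n_y/n_z = 0.29103.
Gradient magnitude |∇z| = √(a² + b²) = √(0.32551 + 0.08470) = 0.64047.
True dip = arctan(0.64047) = 32.6°, dipping toward WSW (azimuth ≈ 243°).

32.6°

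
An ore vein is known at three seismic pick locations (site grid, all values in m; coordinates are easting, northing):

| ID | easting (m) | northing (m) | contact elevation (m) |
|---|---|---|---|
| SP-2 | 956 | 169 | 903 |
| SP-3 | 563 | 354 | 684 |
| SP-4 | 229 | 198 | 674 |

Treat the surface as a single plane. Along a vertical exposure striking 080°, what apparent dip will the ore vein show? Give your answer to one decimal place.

10.8°

Two edge vectors: SP-2→SP-3 = (-393, 185, -219), SP-2→SP-4 = (-727, 29, -229).
Normal n = (SP-2→SP-3) × (SP-2→SP-4) = (-36014, 69216, 123098).
So ∂z/∂easting = −n_x/n_z = 0.29256 and ∂z/∂northing = −n_y/n_z = −0.56228.
Unit vector along 080° is (sin 80°, cos 80°) = (0.9848, 0.1736).
Slope in that direction = a·(0.9848) + b·(0.1736) = 0.19048.
Apparent dip = arctan|0.19048| = 10.8° (true dip is 32.4°, so apparent ≤ true as expected).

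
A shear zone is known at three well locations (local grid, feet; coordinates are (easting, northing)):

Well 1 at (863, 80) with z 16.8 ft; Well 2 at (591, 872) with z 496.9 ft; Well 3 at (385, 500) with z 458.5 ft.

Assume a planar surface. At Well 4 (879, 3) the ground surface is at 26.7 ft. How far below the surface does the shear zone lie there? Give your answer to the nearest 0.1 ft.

50.7 ft

Two edge vectors: Well 1→Well 2 = (-272, 792, 480.1), Well 1→Well 3 = (-478, 420, 441.7).
Normal n = (Well 1→Well 2) × (Well 1→Well 3) = (148184.4, -109345.4, 264336).
So ∂z/∂E = −n_x/n_z = −0.56059 and ∂z/∂N = −n_y/n_z = 0.41366.
Intercept c from Well 1: 16.8 + 483.79 − 33.09 = 467.50.
At (879, 3): z_contact = −492.76 + 1.24 + 467.50 = -24.02 ft.
Depth below ground = 26.7 − (-24.02) = 50.7 ft.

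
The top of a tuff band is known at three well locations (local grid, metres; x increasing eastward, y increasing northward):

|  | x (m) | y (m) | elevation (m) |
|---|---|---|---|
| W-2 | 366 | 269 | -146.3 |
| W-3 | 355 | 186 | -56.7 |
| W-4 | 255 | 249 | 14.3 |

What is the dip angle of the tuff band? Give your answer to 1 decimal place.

Let the plane be z = a·x + b·y + c.
W-3−W-2: −11a − 83b = 89.6;  W-4−W-2: −111a − 20b = 160.6.
Solving gives a = −1.28298, b = −0.90949.
Gradient magnitude |∇z| = √(a² + b²) = √(1.64603 + 0.82716) = 1.57264.
True dip = arctan(1.57264) = 57.5°, dipping toward NE (azimuth ≈ 055°).

57.5°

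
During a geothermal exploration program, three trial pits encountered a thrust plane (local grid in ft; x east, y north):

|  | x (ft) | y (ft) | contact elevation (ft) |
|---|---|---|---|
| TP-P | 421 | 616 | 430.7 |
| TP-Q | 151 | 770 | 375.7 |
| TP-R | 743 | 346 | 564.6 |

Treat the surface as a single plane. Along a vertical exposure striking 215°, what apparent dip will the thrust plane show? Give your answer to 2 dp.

38.31°

Two edge vectors: TP-P→TP-Q = (-270, 154, -55), TP-P→TP-R = (322, -270, 133.9).
Normal n = (TP-P→TP-Q) × (TP-P→TP-R) = (5770.6, 18443, 23312).
So ∂z/∂x = −n_x/n_z = −0.24754 and ∂z/∂y = −n_y/n_z = −0.79114.
Unit vector along 215° is (sin 215°, cos 215°) = (-0.5736, -0.8192).
Slope in that direction = a·(-0.5736) + b·(-0.8192) = 0.79004.
Apparent dip = arctan|0.79004| = 38.31° (true dip is 39.7°, so apparent ≤ true as expected).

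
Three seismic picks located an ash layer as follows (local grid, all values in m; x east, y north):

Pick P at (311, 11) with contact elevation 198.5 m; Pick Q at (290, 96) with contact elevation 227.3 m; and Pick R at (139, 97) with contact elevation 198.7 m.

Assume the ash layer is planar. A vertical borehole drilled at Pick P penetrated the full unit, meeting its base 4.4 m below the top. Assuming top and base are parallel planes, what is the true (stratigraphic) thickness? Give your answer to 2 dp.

Two edge vectors: Pick P→Pick Q = (-21, 85, 28.8), Pick P→Pick R = (-172, 86, 0.2).
Normal n = (Pick P→Pick Q) × (Pick P→Pick R) = (-2459.8, -4949.4, 12814).
So ∂z/∂x = −n_x/n_z = 0.19196 and ∂z/∂y = −n_y/n_z = 0.38625.
|∇z| = √(a²+b²) = 0.43132, so dip δ = arctan(0.43132) = 23.33°.
True thickness = vertical thickness × cos δ = 4.4 × cos 23.33° = 4.04 m.

4.04 m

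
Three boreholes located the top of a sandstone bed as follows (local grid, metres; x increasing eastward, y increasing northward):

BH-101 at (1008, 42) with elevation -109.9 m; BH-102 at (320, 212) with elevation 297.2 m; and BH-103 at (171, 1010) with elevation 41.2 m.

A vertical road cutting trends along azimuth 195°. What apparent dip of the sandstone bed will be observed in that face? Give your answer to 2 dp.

31.75°

Two edge vectors: BH-101→BH-102 = (-688, 170, 407.1), BH-101→BH-103 = (-837, 968, 151.1).
Normal n = (BH-101→BH-102) × (BH-101→BH-103) = (-368385.8, -236785.9, -523694).
So ∂z/∂x = −n_x/n_z = −0.70344 and ∂z/∂y = −n_y/n_z = −0.45215.
Unit vector along 195° is (sin 195°, cos 195°) = (-0.2588, -0.9659).
Slope in that direction = a·(-0.2588) + b·(-0.9659) = 0.61880.
Apparent dip = arctan|0.61880| = 31.75° (true dip is 39.9°, so apparent ≤ true as expected).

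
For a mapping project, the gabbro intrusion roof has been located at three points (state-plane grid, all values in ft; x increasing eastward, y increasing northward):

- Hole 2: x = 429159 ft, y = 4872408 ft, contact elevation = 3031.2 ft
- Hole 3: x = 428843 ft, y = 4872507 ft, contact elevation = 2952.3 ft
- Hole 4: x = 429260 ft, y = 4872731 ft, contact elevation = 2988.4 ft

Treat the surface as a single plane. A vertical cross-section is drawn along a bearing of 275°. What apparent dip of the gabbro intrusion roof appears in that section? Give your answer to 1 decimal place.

11.6°

Let the plane be z = a·x + b·y + c.
Hole 3−Hole 2: −316a + 99b = −78.9;  Hole 4−Hole 2: 101a + 323b = −42.8.
Solving gives a = 0.18960, b = −0.19179.
Unit vector along 275° is (sin 275°, cos 275°) = (-0.9962, 0.0872).
Slope in that direction = a·(-0.9962) + b·(0.0872) = −0.20559.
Apparent dip = arctan|0.20559| = 11.6° (true dip is 15.1°, so apparent ≤ true as expected).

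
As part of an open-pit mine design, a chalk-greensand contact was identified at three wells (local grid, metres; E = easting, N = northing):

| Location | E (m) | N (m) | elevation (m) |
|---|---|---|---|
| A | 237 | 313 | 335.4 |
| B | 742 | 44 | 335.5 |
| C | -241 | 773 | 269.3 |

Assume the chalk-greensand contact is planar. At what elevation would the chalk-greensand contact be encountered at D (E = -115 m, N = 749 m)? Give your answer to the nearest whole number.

255 m

Let the plane be z = a·E + b·N + c.
B−A: 505a − 269b = 0.1;  C−A: −478a + 460b = −66.1.
Solving gives a = −0.17099, b = −0.32138.
Then c = 335.4 − a·237 − b·313 = 476.52.
At (-115, 749): z = 19.7 − 240.7 + 476.52 = 255.5 m.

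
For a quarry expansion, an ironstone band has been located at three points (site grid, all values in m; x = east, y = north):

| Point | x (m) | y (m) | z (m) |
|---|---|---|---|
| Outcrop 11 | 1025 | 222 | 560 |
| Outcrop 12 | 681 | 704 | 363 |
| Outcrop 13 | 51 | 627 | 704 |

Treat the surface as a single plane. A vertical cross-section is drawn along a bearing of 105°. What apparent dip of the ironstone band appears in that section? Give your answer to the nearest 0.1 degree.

Two edge vectors: Outcrop 11→Outcrop 12 = (-344, 482, -197), Outcrop 11→Outcrop 13 = (-974, 405, 144).
Normal n = (Outcrop 11→Outcrop 12) × (Outcrop 11→Outcrop 13) = (149193, 241414, 330148).
So ∂z/∂x = −n_x/n_z = −0.45190 and ∂z/∂y = −n_y/n_z = −0.73123.
Unit vector along 105° is (sin 105°, cos 105°) = (0.9659, -0.2588).
Slope in that direction = a·(0.9659) + b·(-0.2588) = −0.24724.
Apparent dip = arctan|0.24724| = 13.9° (true dip is 40.7°, so apparent ≤ true as expected).

13.9°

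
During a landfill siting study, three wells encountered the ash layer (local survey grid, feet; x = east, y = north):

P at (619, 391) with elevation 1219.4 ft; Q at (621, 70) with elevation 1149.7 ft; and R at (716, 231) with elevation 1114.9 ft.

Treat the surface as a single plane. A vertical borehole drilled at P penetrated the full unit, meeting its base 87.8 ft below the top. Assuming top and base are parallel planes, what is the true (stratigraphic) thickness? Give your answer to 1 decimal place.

Let the plane be z = a·x + b·y + c.
Q−P: 2a − 321b = −69.7;  R−P: 97a − 160b = −104.5.
Solving gives a = −0.72663, b = 0.21261.
|∇z| = √(a²+b²) = 0.75709, so dip δ = arctan(0.75709) = 37.13°.
True thickness = vertical thickness × cos δ = 87.8 × cos 37.13° = 70.0 ft.

70.0 ft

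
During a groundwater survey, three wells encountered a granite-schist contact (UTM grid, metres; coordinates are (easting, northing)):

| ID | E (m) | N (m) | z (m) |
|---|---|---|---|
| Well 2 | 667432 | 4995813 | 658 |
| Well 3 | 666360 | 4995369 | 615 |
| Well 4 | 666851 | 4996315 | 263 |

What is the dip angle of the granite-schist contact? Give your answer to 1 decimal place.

29.2°

Two edge vectors: Well 2→Well 3 = (-1072, -444, -43), Well 2→Well 4 = (-581, 502, -395).
Normal n = (Well 2→Well 3) × (Well 2→Well 4) = (196966, -398457, -796108).
So ∂z/∂E = −n_x/n_z = 0.24741 and ∂z/∂N = −n_y/n_z = −0.50051.
Gradient magnitude |∇z| = √(a² + b²) = √(0.06121 + 0.25051) = 0.55832.
True dip = arctan(0.55832) = 29.2°, dipping toward NNW (azimuth ≈ 334°).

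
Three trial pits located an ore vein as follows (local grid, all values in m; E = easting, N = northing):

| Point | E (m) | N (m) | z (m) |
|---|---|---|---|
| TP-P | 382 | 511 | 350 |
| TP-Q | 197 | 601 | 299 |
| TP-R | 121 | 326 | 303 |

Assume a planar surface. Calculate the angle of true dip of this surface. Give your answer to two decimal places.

14.03°

Two edge vectors: TP-P→TP-Q = (-185, 90, -51), TP-P→TP-R = (-261, -185, -47).
Normal n = (TP-P→TP-Q) × (TP-P→TP-R) = (-13665, 4616, 57715).
So ∂z/∂E = −n_x/n_z = 0.23677 and ∂z/∂N = −n_y/n_z = −0.07998.
Gradient magnitude |∇z| = √(a² + b²) = √(0.05606 + 0.00640) = 0.24991.
True dip = arctan(0.24991) = 14.03°, dipping toward WNW (azimuth ≈ 289°).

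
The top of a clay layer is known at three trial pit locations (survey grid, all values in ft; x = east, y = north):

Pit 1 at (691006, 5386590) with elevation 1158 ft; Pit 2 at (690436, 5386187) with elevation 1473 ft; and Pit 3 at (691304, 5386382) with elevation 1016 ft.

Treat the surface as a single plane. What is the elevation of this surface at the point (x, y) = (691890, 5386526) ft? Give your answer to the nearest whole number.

707 ft

Two edge vectors: Pit 1→Pit 2 = (-570, -403, 315), Pit 1→Pit 3 = (298, -208, -142).
Normal n = (Pit 1→Pit 2) × (Pit 1→Pit 3) = (122746, 12930, 238654).
So ∂z/∂x = −n_x/n_z = −0.51432618 and ∂z/∂y = −n_y/n_z = −0.05417885.
Intercept c from Pit 1: 1158 + 355402.48 + 291839.27 = 648399.74.
At (691890, 5386526): z = −355857.1 − 291835.8 + 648399.74 = 706.8 ft.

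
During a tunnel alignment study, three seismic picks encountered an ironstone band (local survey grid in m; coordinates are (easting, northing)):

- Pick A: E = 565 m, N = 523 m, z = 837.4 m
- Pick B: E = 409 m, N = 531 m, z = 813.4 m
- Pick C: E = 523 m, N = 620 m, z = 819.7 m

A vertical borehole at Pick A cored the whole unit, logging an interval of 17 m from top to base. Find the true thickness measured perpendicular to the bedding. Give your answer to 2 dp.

16.70 m

Two edge vectors: Pick A→Pick B = (-156, 8, -24), Pick A→Pick C = (-42, 97, -17.7).
Normal n = (Pick A→Pick B) × (Pick A→Pick C) = (2186.4, -1753.2, -14796).
So ∂z/∂E = −n_x/n_z = 0.14777 and ∂z/∂N = −n_y/n_z = −0.11849.
|∇z| = √(a²+b²) = 0.18941, so dip δ = arctan(0.18941) = 10.73°.
True thickness = vertical thickness × cos δ = 17 × cos 10.73° = 16.70 m.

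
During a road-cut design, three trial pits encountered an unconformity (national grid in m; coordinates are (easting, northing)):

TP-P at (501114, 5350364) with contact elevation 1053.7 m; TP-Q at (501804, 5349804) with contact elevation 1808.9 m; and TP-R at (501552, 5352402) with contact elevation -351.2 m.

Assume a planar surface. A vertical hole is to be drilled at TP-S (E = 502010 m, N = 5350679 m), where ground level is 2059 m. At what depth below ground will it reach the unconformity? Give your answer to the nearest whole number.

845 m

Two edge vectors: TP-P→TP-Q = (690, -560, 755.2), TP-P→TP-R = (438, 2038, -1404.9).
Normal n = (TP-P→TP-Q) × (TP-P→TP-R) = (-752353.6, 1300158.6, 1651500).
So ∂z/∂E = −n_x/n_z = 0.45555774 and ∂z/∂N = −n_y/n_z = −0.78725922.
Intercept c from TP-P: 1053.7 − 228286.36 + 4212123.38 = 3984890.72.
At (502010, 5350679): z_contact = 228694.5 − 4212371.4 + 3984890.72 = 1213.9 m.
Depth below ground = 2059 − 1213.9 = 845 m.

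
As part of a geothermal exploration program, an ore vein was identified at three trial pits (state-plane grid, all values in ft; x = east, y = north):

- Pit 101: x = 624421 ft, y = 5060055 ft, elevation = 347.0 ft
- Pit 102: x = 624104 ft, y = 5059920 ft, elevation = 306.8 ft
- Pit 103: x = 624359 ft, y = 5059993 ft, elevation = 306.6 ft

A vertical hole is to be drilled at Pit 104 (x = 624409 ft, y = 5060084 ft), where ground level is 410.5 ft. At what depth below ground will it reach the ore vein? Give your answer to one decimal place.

33.8 ft

Let the plane be z = a·x + b·y + c.
Pit 102−Pit 101: −317a − 135b = −40.2;  Pit 103−Pit 101: −62a − 62b = −40.4.
Solving gives a = −0.262460121, b = 0.914073024.
Then c = 347 − a·624421 − b·5060055 = −4461027.16.
At (624409, 5060084): z_contact = −163882.46 + 4625286.28 − 4461027.16 = 376.66 ft.
Depth below ground = 410.5 − 376.66 = 33.8 ft.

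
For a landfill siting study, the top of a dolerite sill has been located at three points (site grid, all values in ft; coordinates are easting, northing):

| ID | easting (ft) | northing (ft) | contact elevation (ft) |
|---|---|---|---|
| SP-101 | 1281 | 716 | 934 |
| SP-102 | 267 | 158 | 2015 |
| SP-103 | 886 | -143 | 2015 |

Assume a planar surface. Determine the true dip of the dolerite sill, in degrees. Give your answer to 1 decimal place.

Let the plane be z = a·easting + b·northing + c.
SP-102−SP-101: −1014a − 558b = 1081;  SP-103−SP-101: −395a − 859b = 1081.
Solving gives a = −0.50011, b = −1.02847.
Gradient magnitude |∇z| = √(a² + b²) = √(0.25011 + 1.05775) = 1.14362.
True dip = arctan(1.14362) = 48.8°, dipping toward NNE (azimuth ≈ 026°).

48.8°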